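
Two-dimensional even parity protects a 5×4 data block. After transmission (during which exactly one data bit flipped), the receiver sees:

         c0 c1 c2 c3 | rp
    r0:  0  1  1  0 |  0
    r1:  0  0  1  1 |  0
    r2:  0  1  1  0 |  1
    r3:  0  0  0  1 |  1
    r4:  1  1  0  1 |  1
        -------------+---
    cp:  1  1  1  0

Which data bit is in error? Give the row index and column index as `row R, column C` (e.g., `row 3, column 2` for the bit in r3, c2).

Recompute each row's even parity and compare to rp:
  r0: data parity 0, sent rp 0 → ok
  r1: data parity 0, sent rp 0 → ok
  r2: data parity 0, sent rp 1 → mismatch
  r3: data parity 1, sent rp 1 → ok
  r4: data parity 1, sent rp 1 → ok
Recompute each column's even parity and compare to cp:
  c0: data parity 1, sent cp 1 → ok
  c1: data parity 1, sent cp 1 → ok
  c2: data parity 1, sent cp 1 → ok
  c3: data parity 1, sent cp 0 → mismatch
Exactly one row (r2) and one column (c3) fail → the flipped bit is at their intersection.

row 2, column 3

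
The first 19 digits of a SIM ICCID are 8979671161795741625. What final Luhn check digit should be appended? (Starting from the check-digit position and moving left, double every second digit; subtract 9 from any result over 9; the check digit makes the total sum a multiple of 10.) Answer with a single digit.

6

Partial digits right→left: 5 2 6 1 4 7 5 9 7 1 6 1 1 7 6 9 7 9 8
Double every second digit counting from the check-digit position (so the 1st, 3rd, 5th, ... of the partial from the right).
  doubled (with −9 where >9): 1 3 8 1 5 3 2 3 5 7 → sum 38
  kept as-is: 2 1 7 9 1 1 7 9 9 → sum 46
Total = 38 + 46 = 84.
Check digit = (10 − (84 mod 10)) mod 10 = 6.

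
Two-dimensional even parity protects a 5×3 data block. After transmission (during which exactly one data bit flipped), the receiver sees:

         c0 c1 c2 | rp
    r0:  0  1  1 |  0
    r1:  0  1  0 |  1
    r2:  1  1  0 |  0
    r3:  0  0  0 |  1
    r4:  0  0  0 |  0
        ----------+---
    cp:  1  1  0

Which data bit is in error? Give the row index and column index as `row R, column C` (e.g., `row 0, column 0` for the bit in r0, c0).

Recompute each row's even parity and compare to rp:
  r0: data parity 0, sent rp 0 → ok
  r1: data parity 1, sent rp 1 → ok
  r2: data parity 0, sent rp 0 → ok
  r3: data parity 0, sent rp 1 → mismatch
  r4: data parity 0, sent rp 0 → ok
Recompute each column's even parity and compare to cp:
  c0: data parity 1, sent cp 1 → ok
  c1: data parity 1, sent cp 1 → ok
  c2: data parity 1, sent cp 0 → mismatch
Exactly one row (r3) and one column (c2) fail → the flipped bit is at their intersection.

row 3, column 2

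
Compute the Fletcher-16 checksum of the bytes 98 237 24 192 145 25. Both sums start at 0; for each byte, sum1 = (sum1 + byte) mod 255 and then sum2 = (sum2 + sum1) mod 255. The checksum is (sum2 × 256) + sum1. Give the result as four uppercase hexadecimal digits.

Running sums (mod 255):
  after byte 0 (98): sum1=98, sum2=98
  after byte 1 (237): sum1=80, sum2=178
  after byte 2 (24): sum1=104, sum2=27
  after byte 3 (192): sum1=41, sum2=68
  after byte 4 (145): sum1=186, sum2=254
  after byte 5 (25): sum1=211, sum2=210
Checksum = sum2·256 + sum1 = 210·256 + 211 = 53971 = 0xD2D3.

D2D3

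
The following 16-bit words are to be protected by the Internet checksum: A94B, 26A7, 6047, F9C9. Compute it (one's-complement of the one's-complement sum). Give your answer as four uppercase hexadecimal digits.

D5FB

One's-complement addition (fold any carry out of bit 15 back into bit 0):
  0xA94B + 0x26A7 = 0x0CFF2
  0xCFF2 + 0x6047 = 0x13039 → wrap carry → 0x303A
  0x303A + 0xF9C9 = 0x12A03 → wrap carry → 0x2A04
One's-complement sum = 0x2A04.
Checksum = ~0x2A04 & 0xFFFF = 0xD5FB.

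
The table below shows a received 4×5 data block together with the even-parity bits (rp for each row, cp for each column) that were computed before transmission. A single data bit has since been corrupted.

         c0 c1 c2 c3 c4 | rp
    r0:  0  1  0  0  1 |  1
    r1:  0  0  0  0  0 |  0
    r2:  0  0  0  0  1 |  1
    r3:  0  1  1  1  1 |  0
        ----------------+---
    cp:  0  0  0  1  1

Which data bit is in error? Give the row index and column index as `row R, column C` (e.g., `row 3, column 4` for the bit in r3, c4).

row 0, column 2

Recompute each row's even parity and compare to rp:
  r0: data parity 0, sent rp 1 → mismatch
  r1: data parity 0, sent rp 0 → ok
  r2: data parity 1, sent rp 1 → ok
  r3: data parity 0, sent rp 0 → ok
Recompute each column's even parity and compare to cp:
  c0: data parity 0, sent cp 0 → ok
  c1: data parity 0, sent cp 0 → ok
  c2: data parity 1, sent cp 0 → mismatch
  c3: data parity 1, sent cp 1 → ok
  c4: data parity 1, sent cp 1 → ok
Exactly one row (r0) and one column (c2) fail → the flipped bit is at their intersection.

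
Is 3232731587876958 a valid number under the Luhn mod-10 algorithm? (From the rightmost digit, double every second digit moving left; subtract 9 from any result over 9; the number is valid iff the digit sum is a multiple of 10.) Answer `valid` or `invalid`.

From the right, keep odd positions and double even positions (subtract 9 from any doubled value over 9):
  doubled (positions 2,4,...): 1 3 7 7 2 5 6 6 → sum 37
  kept (positions 1,3,...): 8 9 7 7 5 3 2 2 → sum 43
Total = 80.
80 mod 10 = 0, so the number is valid.

valid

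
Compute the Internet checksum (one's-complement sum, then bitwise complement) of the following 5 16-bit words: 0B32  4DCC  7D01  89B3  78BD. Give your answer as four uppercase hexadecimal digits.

278F

One's-complement addition (fold any carry out of bit 15 back into bit 0):
  0x0B32 + 0x4DCC = 0x058FE
  0x58FE + 0x7D01 = 0x0D5FF
  0xD5FF + 0x89B3 = 0x15FB2 → wrap carry → 0x5FB3
  0x5FB3 + 0x78BD = 0x0D870
One's-complement sum = 0xD870.
Checksum = ~0xD870 & 0xFFFF = 0x278F.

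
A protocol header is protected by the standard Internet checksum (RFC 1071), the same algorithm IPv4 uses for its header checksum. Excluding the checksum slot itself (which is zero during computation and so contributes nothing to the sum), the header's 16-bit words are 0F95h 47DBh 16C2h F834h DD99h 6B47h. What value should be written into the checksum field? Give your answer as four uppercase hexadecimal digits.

50B7

One's-complement addition (fold any carry out of bit 15 back into bit 0):
  0x0F95 + 0x47DB = 0x05770
  0x5770 + 0x16C2 = 0x06E32
  0x6E32 + 0xF834 = 0x16666 → wrap carry → 0x6667
  0x6667 + 0xDD99 = 0x14400 → wrap carry → 0x4401
  0x4401 + 0x6B47 = 0x0AF48
One's-complement sum = 0xAF48.
Checksum = ~0xAF48 & 0xFFFF = 0x50B7.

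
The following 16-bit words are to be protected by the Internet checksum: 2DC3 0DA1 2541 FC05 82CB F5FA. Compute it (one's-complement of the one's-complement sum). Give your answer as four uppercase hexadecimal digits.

One's-complement addition (fold any carry out of bit 15 back into bit 0):
  0x2DC3 + 0x0DA1 = 0x03B64
  0x3B64 + 0x2541 = 0x060A5
  0x60A5 + 0xFC05 = 0x15CAA → wrap carry → 0x5CAB
  0x5CAB + 0x82CB = 0x0DF76
  0xDF76 + 0xF5FA = 0x1D570 → wrap carry → 0xD571
One's-complement sum = 0xD571.
Checksum = ~0xD571 & 0xFFFF = 0x2A8E.

2A8E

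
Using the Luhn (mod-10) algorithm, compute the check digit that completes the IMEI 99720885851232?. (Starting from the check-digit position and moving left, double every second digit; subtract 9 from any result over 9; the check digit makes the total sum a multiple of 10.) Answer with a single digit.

4

Partial digits right→left: 2 3 2 1 5 8 5 8 8 0 2 7 9 9
Double every second digit counting from the check-digit position (so the 1st, 3rd, 5th, ... of the partial from the right).
  doubled (with −9 where >9): 4 4 1 1 7 4 9 → sum 30
  kept as-is: 3 1 8 8 0 7 9 → sum 36
Total = 30 + 36 = 66.
Check digit = (10 − (66 mod 10)) mod 10 = 4.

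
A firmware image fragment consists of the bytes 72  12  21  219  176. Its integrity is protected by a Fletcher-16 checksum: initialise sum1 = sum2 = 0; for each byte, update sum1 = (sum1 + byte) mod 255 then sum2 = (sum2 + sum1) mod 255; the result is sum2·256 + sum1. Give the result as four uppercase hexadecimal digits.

Running sums (mod 255):
  after byte 0 (72): sum1=72, sum2=72
  after byte 1 (12): sum1=84, sum2=156
  after byte 2 (21): sum1=105, sum2=6
  after byte 3 (219): sum1=69, sum2=75
  after byte 4 (176): sum1=245, sum2=65
Checksum = sum2·256 + sum1 = 65·256 + 245 = 16885 = 0x41F5.

41F5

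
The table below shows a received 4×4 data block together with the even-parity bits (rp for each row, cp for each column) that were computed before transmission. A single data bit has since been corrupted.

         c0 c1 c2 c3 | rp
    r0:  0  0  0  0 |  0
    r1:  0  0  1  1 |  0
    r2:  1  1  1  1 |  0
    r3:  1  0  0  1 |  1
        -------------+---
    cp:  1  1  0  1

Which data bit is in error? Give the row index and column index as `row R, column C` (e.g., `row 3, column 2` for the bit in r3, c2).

row 3, column 0

Recompute each row's even parity and compare to rp:
  r0: data parity 0, sent rp 0 → ok
  r1: data parity 0, sent rp 0 → ok
  r2: data parity 0, sent rp 0 → ok
  r3: data parity 0, sent rp 1 → mismatch
Recompute each column's even parity and compare to cp:
  c0: data parity 0, sent cp 1 → mismatch
  c1: data parity 1, sent cp 1 → ok
  c2: data parity 0, sent cp 0 → ok
  c3: data parity 1, sent cp 1 → ok
Exactly one row (r3) and one column (c0) fail → the flipped bit is at their intersection.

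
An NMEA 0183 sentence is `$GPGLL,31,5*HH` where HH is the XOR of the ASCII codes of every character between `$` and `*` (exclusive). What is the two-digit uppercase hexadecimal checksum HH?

XOR the ASCII codes of the payload characters:
  'G' = 0x47 → acc = 0x47
  'P' = 0x50 → acc = 0x17
  'G' = 0x47 → acc = 0x50
  'L' = 0x4C → acc = 0x1C
  'L' = 0x4C → acc = 0x50
  ',' = 0x2C → acc = 0x7C
  '3' = 0x33 → acc = 0x4F
  '1' = 0x31 → acc = 0x7E
  ',' = 0x2C → acc = 0x52
  '5' = 0x35 → acc = 0x67
Checksum = 0x67.

67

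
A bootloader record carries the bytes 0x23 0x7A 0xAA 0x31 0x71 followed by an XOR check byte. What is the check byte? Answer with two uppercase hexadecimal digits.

B3

XOR the bytes together:
  start with 0x23
  0x23 ⊕ 0x7A = 0x59
  0x59 ⊕ 0xAA = 0xF3
  0xF3 ⊕ 0x31 = 0xC2
  0xC2 ⊕ 0x71 = 0xB3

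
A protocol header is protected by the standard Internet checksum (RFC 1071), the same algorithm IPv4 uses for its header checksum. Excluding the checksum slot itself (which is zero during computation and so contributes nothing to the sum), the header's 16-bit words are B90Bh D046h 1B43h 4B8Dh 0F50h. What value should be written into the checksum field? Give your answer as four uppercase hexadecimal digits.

One's-complement addition (fold any carry out of bit 15 back into bit 0):
  0xB90B + 0xD046 = 0x18951 → wrap carry → 0x8952
  0x8952 + 0x1B43 = 0x0A495
  0xA495 + 0x4B8D = 0x0F022
  0xF022 + 0x0F50 = 0x0FF72
One's-complement sum = 0xFF72.
Checksum = ~0xFF72 & 0xFFFF = 0x008D.

008D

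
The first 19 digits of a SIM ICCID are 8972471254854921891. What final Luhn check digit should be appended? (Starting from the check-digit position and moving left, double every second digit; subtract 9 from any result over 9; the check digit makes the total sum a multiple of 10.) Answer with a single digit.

1

Partial digits right→left: 1 9 8 1 2 9 4 5 8 4 5 2 1 7 4 2 7 9 8
Double every second digit counting from the check-digit position (so the 1st, 3rd, 5th, ... of the partial from the right).
  doubled (with −9 where >9): 2 7 4 8 7 1 2 8 5 7 → sum 51
  kept as-is: 9 1 9 5 4 2 7 2 9 → sum 48
Total = 51 + 48 = 99.
Check digit = (10 − (99 mod 10)) mod 10 = 1.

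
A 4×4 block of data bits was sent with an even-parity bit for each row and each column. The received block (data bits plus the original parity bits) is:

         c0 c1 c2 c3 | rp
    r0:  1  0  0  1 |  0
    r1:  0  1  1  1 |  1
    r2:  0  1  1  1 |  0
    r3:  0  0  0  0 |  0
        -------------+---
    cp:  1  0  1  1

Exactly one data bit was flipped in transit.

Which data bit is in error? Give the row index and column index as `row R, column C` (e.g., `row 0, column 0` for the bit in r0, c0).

Recompute each row's even parity and compare to rp:
  r0: data parity 0, sent rp 0 → ok
  r1: data parity 1, sent rp 1 → ok
  r2: data parity 1, sent rp 0 → mismatch
  r3: data parity 0, sent rp 0 → ok
Recompute each column's even parity and compare to cp:
  c0: data parity 1, sent cp 1 → ok
  c1: data parity 0, sent cp 0 → ok
  c2: data parity 0, sent cp 1 → mismatch
  c3: data parity 1, sent cp 1 → ok
Exactly one row (r2) and one column (c2) fail → the flipped bit is at their intersection.

row 2, column 2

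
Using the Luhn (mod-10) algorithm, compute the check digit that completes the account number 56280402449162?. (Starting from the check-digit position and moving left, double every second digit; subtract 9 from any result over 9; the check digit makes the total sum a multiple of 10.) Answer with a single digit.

8

Partial digits right→left: 2 6 1 9 4 4 2 0 4 0 8 2 6 5
Double every second digit counting from the check-digit position (so the 1st, 3rd, 5th, ... of the partial from the right).
  doubled (with −9 where >9): 4 2 8 4 8 7 3 → sum 36
  kept as-is: 6 9 4 0 0 2 5 → sum 26
Total = 36 + 26 = 62.
Check digit = (10 − (62 mod 10)) mod 10 = 8.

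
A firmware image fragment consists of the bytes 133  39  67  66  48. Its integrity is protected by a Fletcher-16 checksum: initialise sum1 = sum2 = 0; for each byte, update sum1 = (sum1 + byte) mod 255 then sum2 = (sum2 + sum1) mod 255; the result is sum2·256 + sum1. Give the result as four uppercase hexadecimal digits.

B662

Running sums (mod 255):
  after byte 0 (133): sum1=133, sum2=133
  after byte 1 (39): sum1=172, sum2=50
  after byte 2 (67): sum1=239, sum2=34
  after byte 3 (66): sum1=50, sum2=84
  after byte 4 (48): sum1=98, sum2=182
Checksum = sum2·256 + sum1 = 182·256 + 98 = 46690 = 0xB662.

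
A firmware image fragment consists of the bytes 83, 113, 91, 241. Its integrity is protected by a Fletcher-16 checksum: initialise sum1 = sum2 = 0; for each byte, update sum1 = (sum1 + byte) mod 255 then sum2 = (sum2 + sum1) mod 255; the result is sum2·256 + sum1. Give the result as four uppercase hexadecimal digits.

Running sums (mod 255):
  after byte 0 (83): sum1=83, sum2=83
  after byte 1 (113): sum1=196, sum2=24
  after byte 2 (91): sum1=32, sum2=56
  after byte 3 (241): sum1=18, sum2=74
Checksum = sum2·256 + sum1 = 74·256 + 18 = 18962 = 0x4A12.

4A12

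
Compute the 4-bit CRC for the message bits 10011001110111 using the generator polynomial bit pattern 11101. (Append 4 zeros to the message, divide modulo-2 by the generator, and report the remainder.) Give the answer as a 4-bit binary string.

1101

Append 4 zeros: 100110011101110000. Divide by 11101 (XOR where the leading bit is 1):
  pos 0: 10011 XOR 11101 = 01110
  pos 1: 11100 XOR 11101 = 00001
  pos 5: 10111 XOR 11101 = 01010
  pos 6: 10100 XOR 11101 = 01001
  pos 7: 10011 XOR 11101 = 01110
  pos 8: 11101 XOR 11101 = 00000
  pos 13: 10000 XOR 11101 = 01101
Remainder (last 4 bits) = 1101. This is the CRC / FCS.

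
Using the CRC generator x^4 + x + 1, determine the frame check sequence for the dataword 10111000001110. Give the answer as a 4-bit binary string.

0000

Append 4 zeros: 101110000011100000. Divide by 10011 (XOR where the leading bit is 1):
  pos 0: 10111 XOR 10011 = 00100
  pos 2: 10000 XOR 10011 = 00011
  pos 5: 11000 XOR 10011 = 01011
  pos 6: 10111 XOR 10011 = 00100
  pos 8: 10011 XOR 10011 = 00000
Remainder (last 4 bits) = 0000. This is the CRC / FCS.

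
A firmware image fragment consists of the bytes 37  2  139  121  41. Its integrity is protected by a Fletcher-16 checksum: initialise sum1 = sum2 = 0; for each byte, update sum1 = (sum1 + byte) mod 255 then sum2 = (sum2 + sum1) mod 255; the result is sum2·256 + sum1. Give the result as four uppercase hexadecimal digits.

8055

Running sums (mod 255):
  after byte 0 (37): sum1=37, sum2=37
  after byte 1 (2): sum1=39, sum2=76
  after byte 2 (139): sum1=178, sum2=254
  after byte 3 (121): sum1=44, sum2=43
  after byte 4 (41): sum1=85, sum2=128
Checksum = sum2·256 + sum1 = 128·256 + 85 = 32853 = 0x8055.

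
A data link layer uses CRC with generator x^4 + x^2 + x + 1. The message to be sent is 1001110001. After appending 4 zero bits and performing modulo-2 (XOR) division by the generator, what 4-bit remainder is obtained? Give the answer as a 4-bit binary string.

0010

Append 4 zeros: 10011100010000. Divide by 10111 (XOR where the leading bit is 1):
  pos 0: 10011 XOR 10111 = 00100
  pos 2: 10010 XOR 10111 = 00101
  pos 4: 10100 XOR 10111 = 00011
  pos 7: 11100 XOR 10111 = 01011
  pos 8: 10110 XOR 10111 = 00001
Remainder (last 4 bits) = 0010. This is the CRC / FCS.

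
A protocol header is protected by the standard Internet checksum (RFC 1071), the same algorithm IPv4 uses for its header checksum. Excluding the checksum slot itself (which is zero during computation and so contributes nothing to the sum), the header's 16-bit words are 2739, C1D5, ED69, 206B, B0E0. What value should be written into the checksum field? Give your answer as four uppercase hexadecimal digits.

One's-complement addition (fold any carry out of bit 15 back into bit 0):
  0x2739 + 0xC1D5 = 0x0E90E
  0xE90E + 0xED69 = 0x1D677 → wrap carry → 0xD678
  0xD678 + 0x206B = 0x0F6E3
  0xF6E3 + 0xB0E0 = 0x1A7C3 → wrap carry → 0xA7C4
One's-complement sum = 0xA7C4.
Checksum = ~0xA7C4 & 0xFFFF = 0x583B.

583B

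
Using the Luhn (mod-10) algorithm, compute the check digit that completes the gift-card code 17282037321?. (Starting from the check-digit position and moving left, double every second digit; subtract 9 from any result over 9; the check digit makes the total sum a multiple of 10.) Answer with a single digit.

2

Partial digits right→left: 1 2 3 7 3 0 2 8 2 7 1
Double every second digit counting from the check-digit position (so the 1st, 3rd, 5th, ... of the partial from the right).
  doubled (with −9 where >9): 2 6 6 4 4 2 → sum 24
  kept as-is: 2 7 0 8 7 → sum 24
Total = 24 + 24 = 48.
Check digit = (10 − (48 mod 10)) mod 10 = 2.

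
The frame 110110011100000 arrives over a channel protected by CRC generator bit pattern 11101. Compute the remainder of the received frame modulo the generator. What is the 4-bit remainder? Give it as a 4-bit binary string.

0010

Modulo-2 division of 110110011100000 by 11101:
  pos 0: 11011 XOR 11101 = 00110
  pos 2: 11000 XOR 11101 = 00101
  pos 4: 10111 XOR 11101 = 01010
  pos 5: 10101 XOR 11101 = 01000
  pos 6: 10000 XOR 11101 = 01101
  pos 7: 11010 XOR 11101 = 00111
  pos 9: 11100 XOR 11101 = 00001
Remainder = 0010 (nonzero — an error is detected).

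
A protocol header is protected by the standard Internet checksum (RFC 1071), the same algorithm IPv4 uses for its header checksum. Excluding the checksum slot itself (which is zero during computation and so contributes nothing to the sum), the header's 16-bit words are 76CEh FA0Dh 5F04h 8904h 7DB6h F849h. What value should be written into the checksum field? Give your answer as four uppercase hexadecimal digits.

311A

One's-complement addition (fold any carry out of bit 15 back into bit 0):
  0x76CE + 0xFA0D = 0x170DB → wrap carry → 0x70DC
  0x70DC + 0x5F04 = 0x0CFE0
  0xCFE0 + 0x8904 = 0x158E4 → wrap carry → 0x58E5
  0x58E5 + 0x7DB6 = 0x0D69B
  0xD69B + 0xF849 = 0x1CEE4 → wrap carry → 0xCEE5
One's-complement sum = 0xCEE5.
Checksum = ~0xCEE5 & 0xFFFF = 0x311A.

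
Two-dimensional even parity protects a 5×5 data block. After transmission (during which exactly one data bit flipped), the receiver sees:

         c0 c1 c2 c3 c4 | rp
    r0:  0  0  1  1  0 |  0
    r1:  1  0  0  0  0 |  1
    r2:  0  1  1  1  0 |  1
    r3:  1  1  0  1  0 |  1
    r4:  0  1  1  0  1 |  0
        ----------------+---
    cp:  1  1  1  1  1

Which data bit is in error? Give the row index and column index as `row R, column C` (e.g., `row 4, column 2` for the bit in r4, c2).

Recompute each row's even parity and compare to rp:
  r0: data parity 0, sent rp 0 → ok
  r1: data parity 1, sent rp 1 → ok
  r2: data parity 1, sent rp 1 → ok
  r3: data parity 1, sent rp 1 → ok
  r4: data parity 1, sent rp 0 → mismatch
Recompute each column's even parity and compare to cp:
  c0: data parity 0, sent cp 1 → mismatch
  c1: data parity 1, sent cp 1 → ok
  c2: data parity 1, sent cp 1 → ok
  c3: data parity 1, sent cp 1 → ok
  c4: data parity 1, sent cp 1 → ok
Exactly one row (r4) and one column (c0) fail → the flipped bit is at their intersection.

row 4, column 0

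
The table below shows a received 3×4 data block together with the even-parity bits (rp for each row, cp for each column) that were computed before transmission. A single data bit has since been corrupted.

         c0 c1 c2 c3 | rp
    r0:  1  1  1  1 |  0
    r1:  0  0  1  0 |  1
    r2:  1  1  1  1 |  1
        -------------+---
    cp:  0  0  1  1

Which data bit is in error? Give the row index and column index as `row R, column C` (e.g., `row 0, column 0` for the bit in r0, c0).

row 2, column 3

Recompute each row's even parity and compare to rp:
  r0: data parity 0, sent rp 0 → ok
  r1: data parity 1, sent rp 1 → ok
  r2: data parity 0, sent rp 1 → mismatch
Recompute each column's even parity and compare to cp:
  c0: data parity 0, sent cp 0 → ok
  c1: data parity 0, sent cp 0 → ok
  c2: data parity 1, sent cp 1 → ok
  c3: data parity 0, sent cp 1 → mismatch
Exactly one row (r2) and one column (c3) fail → the flipped bit is at their intersection.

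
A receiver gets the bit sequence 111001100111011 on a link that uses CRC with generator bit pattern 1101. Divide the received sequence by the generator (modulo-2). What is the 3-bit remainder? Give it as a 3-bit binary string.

Modulo-2 division of 111001100111011 by 1101:
  pos 0: 1110 XOR 1101 = 0011
  pos 2: 1101 XOR 1101 = 0000
  pos 6: 1001 XOR 1101 = 0100
  pos 7: 1001 XOR 1101 = 0100
  pos 8: 1001 XOR 1101 = 0100
  pos 9: 1000 XOR 1101 = 0101
  pos 10: 1011 XOR 1101 = 0110
  pos 11: 1101 XOR 1101 = 0000
Remainder = 000 (zero — the frame passes the CRC check).

000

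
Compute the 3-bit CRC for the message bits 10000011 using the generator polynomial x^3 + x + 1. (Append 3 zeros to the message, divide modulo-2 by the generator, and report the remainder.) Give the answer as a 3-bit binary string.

Append 3 zeros: 10000011000. Divide by 1011 (XOR where the leading bit is 1):
  pos 0: 1000 XOR 1011 = 0011
  pos 2: 1100 XOR 1011 = 0111
  pos 3: 1111 XOR 1011 = 0100
  pos 4: 1001 XOR 1011 = 0010
  pos 6: 1000 XOR 1011 = 0011
Remainder (last 3 bits) = 110. This is the CRC / FCS.

110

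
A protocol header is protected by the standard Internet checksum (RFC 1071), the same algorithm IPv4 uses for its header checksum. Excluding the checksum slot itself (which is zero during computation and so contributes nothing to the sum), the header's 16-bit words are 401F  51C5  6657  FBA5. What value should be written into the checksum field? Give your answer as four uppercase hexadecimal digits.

One's-complement addition (fold any carry out of bit 15 back into bit 0):
  0x401F + 0x51C5 = 0x091E4
  0x91E4 + 0x6657 = 0x0F83B
  0xF83B + 0xFBA5 = 0x1F3E0 → wrap carry → 0xF3E1
One's-complement sum = 0xF3E1.
Checksum = ~0xF3E1 & 0xFFFF = 0x0C1E.

0C1E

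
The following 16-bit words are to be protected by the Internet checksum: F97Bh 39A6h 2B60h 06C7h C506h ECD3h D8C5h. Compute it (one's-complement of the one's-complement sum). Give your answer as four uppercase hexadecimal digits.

One's-complement addition (fold any carry out of bit 15 back into bit 0):
  0xF97B + 0x39A6 = 0x13321 → wrap carry → 0x3322
  0x3322 + 0x2B60 = 0x05E82
  0x5E82 + 0x06C7 = 0x06549
  0x6549 + 0xC506 = 0x12A4F → wrap carry → 0x2A50
  0x2A50 + 0xECD3 = 0x11723 → wrap carry → 0x1724
  0x1724 + 0xD8C5 = 0x0EFE9
One's-complement sum = 0xEFE9.
Checksum = ~0xEFE9 & 0xFFFF = 0x1016.

1016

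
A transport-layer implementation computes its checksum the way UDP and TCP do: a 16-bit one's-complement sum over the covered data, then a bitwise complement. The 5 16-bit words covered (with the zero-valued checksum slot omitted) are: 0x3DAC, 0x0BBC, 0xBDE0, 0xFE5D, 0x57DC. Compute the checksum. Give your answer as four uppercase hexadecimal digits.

A27C

One's-complement addition (fold any carry out of bit 15 back into bit 0):
  0x3DAC + 0x0BBC = 0x04968
  0x4968 + 0xBDE0 = 0x10748 → wrap carry → 0x0749
  0x0749 + 0xFE5D = 0x105A6 → wrap carry → 0x05A7
  0x05A7 + 0x57DC = 0x05D83
One's-complement sum = 0x5D83.
Checksum = ~0x5D83 & 0xFFFF = 0xA27C.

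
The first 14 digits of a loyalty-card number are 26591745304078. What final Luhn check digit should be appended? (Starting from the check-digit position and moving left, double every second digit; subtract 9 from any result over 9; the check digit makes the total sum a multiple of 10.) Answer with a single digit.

9

Partial digits right→left: 8 7 0 4 0 3 5 4 7 1 9 5 6 2
Double every second digit counting from the check-digit position (so the 1st, 3rd, 5th, ... of the partial from the right).
  doubled (with −9 where >9): 7 0 0 1 5 9 3 → sum 25
  kept as-is: 7 4 3 4 1 5 2 → sum 26
Total = 25 + 26 = 51.
Check digit = (10 − (51 mod 10)) mod 10 = 9.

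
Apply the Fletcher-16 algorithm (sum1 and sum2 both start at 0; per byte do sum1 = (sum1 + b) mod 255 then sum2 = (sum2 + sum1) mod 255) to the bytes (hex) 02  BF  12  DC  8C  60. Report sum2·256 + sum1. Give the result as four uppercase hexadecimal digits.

Running sums (mod 255):
  after byte 0 (02): sum1=2, sum2=2
  after byte 1 (BF): sum1=193, sum2=195
  after byte 2 (12): sum1=211, sum2=151
  after byte 3 (DC): sum1=176, sum2=72
  after byte 4 (8C): sum1=61, sum2=133
  after byte 5 (60): sum1=157, sum2=35
Checksum = sum2·256 + sum1 = 35·256 + 157 = 9117 = 0x239D.

239D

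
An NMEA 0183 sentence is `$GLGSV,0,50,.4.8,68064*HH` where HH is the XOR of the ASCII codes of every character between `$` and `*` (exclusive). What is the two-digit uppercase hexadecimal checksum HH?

4C

XOR the ASCII codes of the payload characters:
  'G' = 0x47 → acc = 0x47
  'L' = 0x4C → acc = 0x0B
  'G' = 0x47 → acc = 0x4C
  'S' = 0x53 → acc = 0x1F
  'V' = 0x56 → acc = 0x49
  ',' = 0x2C → acc = 0x65
  '0' = 0x30 → acc = 0x55
  ',' = 0x2C → acc = 0x79
  '5' = 0x35 → acc = 0x4C
  '0' = 0x30 → acc = 0x7C
  ',' = 0x2C → acc = 0x50
  '.' = 0x2E → acc = 0x7E
  '4' = 0x34 → acc = 0x4A
  '.' = 0x2E → acc = 0x64
  '8' = 0x38 → acc = 0x5C
  ',' = 0x2C → acc = 0x70
  '6' = 0x36 → acc = 0x46
  '8' = 0x38 → acc = 0x7E
  '0' = 0x30 → acc = 0x4E
  '6' = 0x36 → acc = 0x78
  '4' = 0x34 → acc = 0x4C
Checksum = 0x4C.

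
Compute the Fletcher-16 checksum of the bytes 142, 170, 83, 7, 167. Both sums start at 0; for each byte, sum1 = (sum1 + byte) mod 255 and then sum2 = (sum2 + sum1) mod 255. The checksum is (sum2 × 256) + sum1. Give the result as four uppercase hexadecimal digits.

233B

Running sums (mod 255):
  after byte 0 (142): sum1=142, sum2=142
  after byte 1 (170): sum1=57, sum2=199
  after byte 2 (83): sum1=140, sum2=84
  after byte 3 (7): sum1=147, sum2=231
  after byte 4 (167): sum1=59, sum2=35
Checksum = sum2·256 + sum1 = 35·256 + 59 = 9019 = 0x233B.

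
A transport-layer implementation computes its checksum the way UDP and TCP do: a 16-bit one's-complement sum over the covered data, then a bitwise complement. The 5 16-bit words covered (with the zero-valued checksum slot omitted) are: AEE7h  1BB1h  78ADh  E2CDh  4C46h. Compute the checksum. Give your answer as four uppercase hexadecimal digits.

8DA5

One's-complement addition (fold any carry out of bit 15 back into bit 0):
  0xAEE7 + 0x1BB1 = 0x0CA98
  0xCA98 + 0x78AD = 0x14345 → wrap carry → 0x4346
  0x4346 + 0xE2CD = 0x12613 → wrap carry → 0x2614
  0x2614 + 0x4C46 = 0x0725A
One's-complement sum = 0x725A.
Checksum = ~0x725A & 0xFFFF = 0x8DA5.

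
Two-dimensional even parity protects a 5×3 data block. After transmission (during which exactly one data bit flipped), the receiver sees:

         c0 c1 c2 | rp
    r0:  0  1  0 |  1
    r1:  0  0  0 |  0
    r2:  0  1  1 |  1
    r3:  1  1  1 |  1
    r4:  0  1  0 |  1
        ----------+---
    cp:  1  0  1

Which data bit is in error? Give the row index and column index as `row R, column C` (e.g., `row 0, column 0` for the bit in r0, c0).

Recompute each row's even parity and compare to rp:
  r0: data parity 1, sent rp 1 → ok
  r1: data parity 0, sent rp 0 → ok
  r2: data parity 0, sent rp 1 → mismatch
  r3: data parity 1, sent rp 1 → ok
  r4: data parity 1, sent rp 1 → ok
Recompute each column's even parity and compare to cp:
  c0: data parity 1, sent cp 1 → ok
  c1: data parity 0, sent cp 0 → ok
  c2: data parity 0, sent cp 1 → mismatch
Exactly one row (r2) and one column (c2) fail → the flipped bit is at their intersection.

row 2, column 2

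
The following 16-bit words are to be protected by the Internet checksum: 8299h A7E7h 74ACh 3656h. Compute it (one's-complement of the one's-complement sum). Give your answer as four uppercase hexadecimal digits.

2A7C

One's-complement addition (fold any carry out of bit 15 back into bit 0):
  0x8299 + 0xA7E7 = 0x12A80 → wrap carry → 0x2A81
  0x2A81 + 0x74AC = 0x09F2D
  0x9F2D + 0x3656 = 0x0D583
One's-complement sum = 0xD583.
Checksum = ~0xD583 & 0xFFFF = 0x2A7C.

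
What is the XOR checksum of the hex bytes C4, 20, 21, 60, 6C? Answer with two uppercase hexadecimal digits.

C9

XOR the bytes together:
  start with 0xC4
  0xC4 ⊕ 0x20 = 0xE4
  0xE4 ⊕ 0x21 = 0xC5
  0xC5 ⊕ 0x60 = 0xA5
  0xA5 ⊕ 0x6C = 0xC9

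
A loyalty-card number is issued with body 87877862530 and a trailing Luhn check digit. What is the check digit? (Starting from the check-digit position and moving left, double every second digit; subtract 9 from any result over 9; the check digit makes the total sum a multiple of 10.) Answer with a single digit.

Partial digits right→left: 0 3 5 2 6 8 7 7 8 7 8
Double every second digit counting from the check-digit position (so the 1st, 3rd, 5th, ... of the partial from the right).
  doubled (with −9 where >9): 0 1 3 5 7 7 → sum 23
  kept as-is: 3 2 8 7 7 → sum 27
Total = 23 + 27 = 50.
Check digit = (10 − (50 mod 10)) mod 10 = 0.

0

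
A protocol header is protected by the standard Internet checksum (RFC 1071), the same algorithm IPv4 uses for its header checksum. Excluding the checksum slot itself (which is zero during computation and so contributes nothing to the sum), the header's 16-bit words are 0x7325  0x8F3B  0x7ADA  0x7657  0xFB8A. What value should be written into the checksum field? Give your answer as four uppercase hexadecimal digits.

One's-complement addition (fold any carry out of bit 15 back into bit 0):
  0x7325 + 0x8F3B = 0x10260 → wrap carry → 0x0261
  0x0261 + 0x7ADA = 0x07D3B
  0x7D3B + 0x7657 = 0x0F392
  0xF392 + 0xFB8A = 0x1EF1C → wrap carry → 0xEF1D
One's-complement sum = 0xEF1D.
Checksum = ~0xEF1D & 0xFFFF = 0x10E2.

10E2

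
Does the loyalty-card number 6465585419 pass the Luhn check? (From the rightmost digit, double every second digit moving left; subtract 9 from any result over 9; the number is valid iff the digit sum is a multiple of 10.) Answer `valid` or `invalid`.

valid

From the right, keep odd positions and double even positions (subtract 9 from any doubled value over 9):
  doubled (positions 2,4,...): 2 1 1 3 3 → sum 10
  kept (positions 1,3,...): 9 4 8 5 4 → sum 30
Total = 40.
40 mod 10 = 0, so the number is valid.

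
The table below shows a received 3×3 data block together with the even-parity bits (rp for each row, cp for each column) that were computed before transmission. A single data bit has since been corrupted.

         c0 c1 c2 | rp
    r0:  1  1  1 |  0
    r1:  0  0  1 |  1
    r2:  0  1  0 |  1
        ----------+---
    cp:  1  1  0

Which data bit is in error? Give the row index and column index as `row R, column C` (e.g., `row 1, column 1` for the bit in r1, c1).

Recompute each row's even parity and compare to rp:
  r0: data parity 1, sent rp 0 → mismatch
  r1: data parity 1, sent rp 1 → ok
  r2: data parity 1, sent rp 1 → ok
Recompute each column's even parity and compare to cp:
  c0: data parity 1, sent cp 1 → ok
  c1: data parity 0, sent cp 1 → mismatch
  c2: data parity 0, sent cp 0 → ok
Exactly one row (r0) and one column (c1) fail → the flipped bit is at their intersection.

row 0, column 1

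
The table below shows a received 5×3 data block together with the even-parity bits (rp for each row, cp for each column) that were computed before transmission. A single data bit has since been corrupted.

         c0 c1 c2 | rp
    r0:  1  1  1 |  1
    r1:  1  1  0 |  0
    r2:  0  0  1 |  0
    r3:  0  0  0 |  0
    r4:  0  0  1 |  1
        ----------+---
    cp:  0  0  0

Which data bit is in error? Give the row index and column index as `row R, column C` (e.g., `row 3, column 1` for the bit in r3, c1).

row 2, column 2

Recompute each row's even parity and compare to rp:
  r0: data parity 1, sent rp 1 → ok
  r1: data parity 0, sent rp 0 → ok
  r2: data parity 1, sent rp 0 → mismatch
  r3: data parity 0, sent rp 0 → ok
  r4: data parity 1, sent rp 1 → ok
Recompute each column's even parity and compare to cp:
  c0: data parity 0, sent cp 0 → ok
  c1: data parity 0, sent cp 0 → ok
  c2: data parity 1, sent cp 0 → mismatch
Exactly one row (r2) and one column (c2) fail → the flipped bit is at their intersection.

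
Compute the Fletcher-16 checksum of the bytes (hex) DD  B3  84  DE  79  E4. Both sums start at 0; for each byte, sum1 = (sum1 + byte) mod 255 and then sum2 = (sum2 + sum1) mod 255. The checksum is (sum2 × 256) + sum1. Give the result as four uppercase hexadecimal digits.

3C53

Running sums (mod 255):
  after byte 0 (DD): sum1=221, sum2=221
  after byte 1 (B3): sum1=145, sum2=111
  after byte 2 (84): sum1=22, sum2=133
  after byte 3 (DE): sum1=244, sum2=122
  after byte 4 (79): sum1=110, sum2=232
  after byte 5 (E4): sum1=83, sum2=60
Checksum = sum2·256 + sum1 = 60·256 + 83 = 15443 = 0x3C53.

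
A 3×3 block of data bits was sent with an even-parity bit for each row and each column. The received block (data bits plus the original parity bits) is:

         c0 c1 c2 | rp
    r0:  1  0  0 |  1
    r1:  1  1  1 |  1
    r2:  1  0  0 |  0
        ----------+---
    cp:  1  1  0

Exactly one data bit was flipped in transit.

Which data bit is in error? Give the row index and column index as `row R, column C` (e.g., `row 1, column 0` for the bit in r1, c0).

Recompute each row's even parity and compare to rp:
  r0: data parity 1, sent rp 1 → ok
  r1: data parity 1, sent rp 1 → ok
  r2: data parity 1, sent rp 0 → mismatch
Recompute each column's even parity and compare to cp:
  c0: data parity 1, sent cp 1 → ok
  c1: data parity 1, sent cp 1 → ok
  c2: data parity 1, sent cp 0 → mismatch
Exactly one row (r2) and one column (c2) fail → the flipped bit is at their intersection.

row 2, column 2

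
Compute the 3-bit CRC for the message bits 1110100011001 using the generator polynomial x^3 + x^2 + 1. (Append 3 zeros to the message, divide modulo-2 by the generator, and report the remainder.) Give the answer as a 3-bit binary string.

Append 3 zeros: 1110100011001000. Divide by 1101 (XOR where the leading bit is 1):
  pos 0: 1110 XOR 1101 = 0011
  pos 2: 1110 XOR 1101 = 0011
  pos 4: 1100 XOR 1101 = 0001
  pos 7: 1110 XOR 1101 = 0011
  pos 9: 1101 XOR 1101 = 0000
Remainder (last 3 bits) = 000. This is the CRC / FCS.

000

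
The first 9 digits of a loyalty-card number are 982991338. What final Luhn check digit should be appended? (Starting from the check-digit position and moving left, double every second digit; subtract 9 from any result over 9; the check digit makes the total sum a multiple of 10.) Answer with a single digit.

4

Partial digits right→left: 8 3 3 1 9 9 2 8 9
Double every second digit counting from the check-digit position (so the 1st, 3rd, 5th, ... of the partial from the right).
  doubled (with −9 where >9): 7 6 9 4 9 → sum 35
  kept as-is: 3 1 9 8 → sum 21
Total = 35 + 21 = 56.
Check digit = (10 − (56 mod 10)) mod 10 = 4.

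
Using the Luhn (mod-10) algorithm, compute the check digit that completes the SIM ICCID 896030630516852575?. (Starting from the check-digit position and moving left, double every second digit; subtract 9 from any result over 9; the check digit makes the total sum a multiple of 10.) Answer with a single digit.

Partial digits right→left: 5 7 5 2 5 8 6 1 5 0 3 6 0 3 0 6 9 8
Double every second digit counting from the check-digit position (so the 1st, 3rd, 5th, ... of the partial from the right).
  doubled (with −9 where >9): 1 1 1 3 1 6 0 0 9 → sum 22
  kept as-is: 7 2 8 1 0 6 3 6 8 → sum 41
Total = 22 + 41 = 63.
Check digit = (10 − (63 mod 10)) mod 10 = 7.

7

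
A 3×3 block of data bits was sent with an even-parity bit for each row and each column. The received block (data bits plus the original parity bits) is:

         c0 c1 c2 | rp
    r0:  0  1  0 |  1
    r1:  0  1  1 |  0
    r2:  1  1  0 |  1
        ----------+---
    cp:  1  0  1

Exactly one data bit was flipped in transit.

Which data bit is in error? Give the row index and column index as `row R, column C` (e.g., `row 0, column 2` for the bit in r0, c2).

Recompute each row's even parity and compare to rp:
  r0: data parity 1, sent rp 1 → ok
  r1: data parity 0, sent rp 0 → ok
  r2: data parity 0, sent rp 1 → mismatch
Recompute each column's even parity and compare to cp:
  c0: data parity 1, sent cp 1 → ok
  c1: data parity 1, sent cp 0 → mismatch
  c2: data parity 1, sent cp 1 → ok
Exactly one row (r2) and one column (c1) fail → the flipped bit is at their intersection.

row 2, column 1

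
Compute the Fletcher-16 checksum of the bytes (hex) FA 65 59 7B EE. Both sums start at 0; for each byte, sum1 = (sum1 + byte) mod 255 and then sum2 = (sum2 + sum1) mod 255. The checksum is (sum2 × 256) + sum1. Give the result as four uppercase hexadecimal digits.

6E24

Running sums (mod 255):
  after byte 0 (FA): sum1=250, sum2=250
  after byte 1 (65): sum1=96, sum2=91
  after byte 2 (59): sum1=185, sum2=21
  after byte 3 (7B): sum1=53, sum2=74
  after byte 4 (EE): sum1=36, sum2=110
Checksum = sum2·256 + sum1 = 110·256 + 36 = 28196 = 0x6E24.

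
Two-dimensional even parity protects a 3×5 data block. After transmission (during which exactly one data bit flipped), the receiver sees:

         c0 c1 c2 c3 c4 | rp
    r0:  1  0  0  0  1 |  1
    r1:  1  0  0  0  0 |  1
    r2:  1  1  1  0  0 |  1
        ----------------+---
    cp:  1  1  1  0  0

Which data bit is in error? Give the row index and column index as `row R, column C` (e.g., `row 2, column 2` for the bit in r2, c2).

row 0, column 4

Recompute each row's even parity and compare to rp:
  r0: data parity 0, sent rp 1 → mismatch
  r1: data parity 1, sent rp 1 → ok
  r2: data parity 1, sent rp 1 → ok
Recompute each column's even parity and compare to cp:
  c0: data parity 1, sent cp 1 → ok
  c1: data parity 1, sent cp 1 → ok
  c2: data parity 1, sent cp 1 → ok
  c3: data parity 0, sent cp 0 → ok
  c4: data parity 1, sent cp 0 → mismatch
Exactly one row (r0) and one column (c4) fail → the flipped bit is at their intersection.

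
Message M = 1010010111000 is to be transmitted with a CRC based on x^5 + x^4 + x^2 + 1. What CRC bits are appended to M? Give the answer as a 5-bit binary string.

Append 5 zeros: 101001011100000000. Divide by 110101 (XOR where the leading bit is 1):
  pos 0: 101001 XOR 110101 = 011100
  pos 1: 111000 XOR 110101 = 001101
  pos 3: 110111 XOR 110101 = 000010
  pos 7: 101000 XOR 110101 = 011101
  pos 8: 111010 XOR 110101 = 001111
  pos 10: 111100 XOR 110101 = 001001
  pos 12: 100100 XOR 110101 = 010001
Remainder (last 5 bits) = 10001. This is the CRC / FCS.

10001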